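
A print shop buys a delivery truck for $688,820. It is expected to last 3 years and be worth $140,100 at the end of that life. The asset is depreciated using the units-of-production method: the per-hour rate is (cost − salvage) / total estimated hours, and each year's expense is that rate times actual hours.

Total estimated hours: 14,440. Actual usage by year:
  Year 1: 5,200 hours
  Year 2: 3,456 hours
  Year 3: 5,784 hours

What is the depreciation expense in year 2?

$131,328

Depreciable base = $688,820 − $140,100 = $548,720.
Rate = $548,720 / 14,440 hours = $38 per hour.
Year 1: 5,200 × $38 = $197,600. Book value $491,220.
Year 2: 3,456 × $38 = $131,328. Book value $359,892.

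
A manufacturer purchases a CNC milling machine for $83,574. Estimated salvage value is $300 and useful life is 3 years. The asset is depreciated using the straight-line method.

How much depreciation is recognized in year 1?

Depreciable base = $83,574 − $300 = $83,274.
Annual expense = $83,274 / 3 = $27,758.

$27,758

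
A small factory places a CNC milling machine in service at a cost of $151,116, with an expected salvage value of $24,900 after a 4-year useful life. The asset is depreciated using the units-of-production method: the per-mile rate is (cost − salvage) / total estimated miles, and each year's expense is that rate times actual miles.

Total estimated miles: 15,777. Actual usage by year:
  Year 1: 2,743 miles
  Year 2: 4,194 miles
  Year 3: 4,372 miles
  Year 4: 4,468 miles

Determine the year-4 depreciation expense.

Depreciable base = $151,116 − $24,900 = $126,216.
Rate = $126,216 / 15,777 miles = $8 per mile.
Year 1: 2,743 × $8 = $21,944. Book value $129,172.
Year 2: 4,194 × $8 = $33,552. Book value $95,620.
Year 3: 4,372 × $8 = $34,976. Book value $60,644.
Year 4: 4,468 × $8 = $35,744. Book value $24,900.

$35,744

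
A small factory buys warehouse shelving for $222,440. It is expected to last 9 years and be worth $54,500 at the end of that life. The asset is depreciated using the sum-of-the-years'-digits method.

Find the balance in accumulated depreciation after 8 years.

$164,208

Depreciable base = $222,440 − $54,500 = $167,940.
Sum of the years' digits = 9+8+7+6+5+4+3+2+1 = 45.
Year 1: $167,940 × 9/45 = $33,588. Book value $188,852.
Year 2: $167,940 × 8/45 = $29,856. Book value $158,996.
Year 3: $167,940 × 7/45 = $26,124. Book value $132,872.
Year 4: $167,940 × 6/45 = $22,392. Book value $110,480.
Year 5: $167,940 × 5/45 = $18,660. Book value $91,820.
Year 6: $167,940 × 4/45 = $14,928. Book value $76,892.
Year 7: $167,940 × 3/45 = $11,196. Book value $65,696.
Year 8: $167,940 × 2/45 = $7,464. Book value $58,232.
Accumulated through year 8 = $222,440 − $58,232 = $164,208.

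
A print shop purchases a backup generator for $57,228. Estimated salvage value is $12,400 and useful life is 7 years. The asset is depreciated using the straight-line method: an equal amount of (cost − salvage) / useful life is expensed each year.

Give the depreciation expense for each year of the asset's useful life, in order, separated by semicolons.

Depreciable base = $57,228 − $12,400 = $44,828.
Annual expense = $44,828 / 7 = $6,404.
End of year 1: book value $50,824.
End of year 2: book value $44,420.
End of year 3: book value $38,016.
End of year 4: book value $31,612.
End of year 5: book value $25,208.
End of year 6: book value $18,804.
End of year 7: book value $12,400.

$6,404; $6,404; $6,404; $6,404; $6,404; $6,404; $6,404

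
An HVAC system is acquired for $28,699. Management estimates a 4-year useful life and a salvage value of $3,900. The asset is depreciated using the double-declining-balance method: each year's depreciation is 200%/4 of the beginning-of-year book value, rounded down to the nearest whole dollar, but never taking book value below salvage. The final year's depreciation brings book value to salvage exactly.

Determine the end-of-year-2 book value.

Depreciable base = $28,699 − $3,900 = $24,799.
Year 1: ⌊$28,699 × 200%/4⌋ = $14,349. Book value $14,350.
Year 2: ⌊$14,350 × 200%/4⌋ = $7,175. Book value $7,175.

$7,175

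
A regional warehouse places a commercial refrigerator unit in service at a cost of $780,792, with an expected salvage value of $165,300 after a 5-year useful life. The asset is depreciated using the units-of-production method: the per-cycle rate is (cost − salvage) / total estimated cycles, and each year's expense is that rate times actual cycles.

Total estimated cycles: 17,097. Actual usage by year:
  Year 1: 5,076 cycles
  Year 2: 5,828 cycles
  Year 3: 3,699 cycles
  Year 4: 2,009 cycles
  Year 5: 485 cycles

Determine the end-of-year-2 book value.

Depreciable base = $780,792 − $165,300 = $615,492.
Rate = $615,492 / 17,097 cycles = $36 per cycle.
Year 1: 5,076 × $36 = $182,736. Book value $598,056.
Year 2: 5,828 × $36 = $209,808. Book value $388,248.

$388,248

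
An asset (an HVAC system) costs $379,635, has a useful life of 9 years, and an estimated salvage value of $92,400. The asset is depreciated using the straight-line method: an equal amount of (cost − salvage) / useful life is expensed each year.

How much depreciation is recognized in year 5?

$31,915

Depreciable base = $379,635 − $92,400 = $287,235.
Annual expense = $287,235 / 9 = $31,915.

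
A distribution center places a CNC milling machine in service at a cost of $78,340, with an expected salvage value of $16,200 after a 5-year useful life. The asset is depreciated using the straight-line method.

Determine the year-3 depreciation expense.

Depreciable base = $78,340 − $16,200 = $62,140.
Annual expense = $62,140 / 5 = $12,428.

$12,428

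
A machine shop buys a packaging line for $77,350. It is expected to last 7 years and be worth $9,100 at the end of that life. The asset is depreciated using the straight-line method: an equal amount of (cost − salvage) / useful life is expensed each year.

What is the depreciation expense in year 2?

Depreciable base = $77,350 − $9,100 = $68,250.
Annual expense = $68,250 / 7 = $9,750.

$9,750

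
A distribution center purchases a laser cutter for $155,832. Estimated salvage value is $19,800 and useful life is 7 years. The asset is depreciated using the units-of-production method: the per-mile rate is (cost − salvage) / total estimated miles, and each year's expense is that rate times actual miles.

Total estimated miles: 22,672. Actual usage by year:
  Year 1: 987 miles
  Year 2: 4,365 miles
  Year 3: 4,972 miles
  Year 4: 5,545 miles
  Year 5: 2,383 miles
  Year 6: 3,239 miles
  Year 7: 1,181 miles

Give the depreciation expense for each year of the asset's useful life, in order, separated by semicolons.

Depreciable base = $155,832 − $19,800 = $136,032.
Rate = $136,032 / 22,672 miles = $6 per mile.
Year 1: 987 × $6 = $5,922. Book value $149,910.
Year 2: 4,365 × $6 = $26,190. Book value $123,720.
Year 3: 4,972 × $6 = $29,832. Book value $93,888.
Year 4: 5,545 × $6 = $33,270. Book value $60,618.
Year 5: 2,383 × $6 = $14,298. Book value $46,320.
Year 6: 3,239 × $6 = $19,434. Book value $26,886.
Year 7: 1,181 × $6 = $7,086. Book value $19,800.

$5,922; $26,190; $29,832; $33,270; $14,298; $19,434; $7,086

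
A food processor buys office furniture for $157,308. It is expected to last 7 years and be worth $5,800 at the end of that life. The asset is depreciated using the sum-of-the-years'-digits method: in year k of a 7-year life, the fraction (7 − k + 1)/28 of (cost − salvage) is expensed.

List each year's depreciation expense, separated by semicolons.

$37,877; $32,466; $27,055; $21,644; $16,233; $10,822; $5,411

Depreciable base = $157,308 − $5,800 = $151,508.
Sum of the years' digits = 7+6+5+4+3+2+1 = 28.
Year 1: $151,508 × 7/28 = $37,877. Book value $119,431.
Year 2: $151,508 × 6/28 = $32,466. Book value $86,965.
Year 3: $151,508 × 5/28 = $27,055. Book value $59,910.
Year 4: $151,508 × 4/28 = $21,644. Book value $38,266.
Year 5: $151,508 × 3/28 = $16,233. Book value $22,033.
Year 6: $151,508 × 2/28 = $10,822. Book value $11,211.
Year 7: $151,508 × 1/28 = $5,411. Book value $5,800.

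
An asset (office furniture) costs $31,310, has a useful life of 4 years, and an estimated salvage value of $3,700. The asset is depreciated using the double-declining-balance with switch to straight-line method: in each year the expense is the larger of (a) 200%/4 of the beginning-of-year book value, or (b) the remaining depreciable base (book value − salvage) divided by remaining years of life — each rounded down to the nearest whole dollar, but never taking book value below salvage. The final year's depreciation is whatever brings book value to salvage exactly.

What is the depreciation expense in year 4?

$214

Depreciable base = $31,310 − $3,700 = $27,610.
Year 1: DB = ⌊$31,310 × 200%/4⌋ = $15,655; SL = ⌊$27,610/4⌋ = $6,902 → take DB $15,655. Book value $15,655.
Year 2: DB = ⌊$15,655 × 200%/4⌋ = $7,827; SL = ⌊$11,955/3⌋ = $3,985 → take DB $7,827. Book value $7,828.
Year 3: DB = ⌊$7,828 × 200%/4⌋ = $3,914; SL = ⌊$4,128/2⌋ = $2,064 → take DB $3,914. Book value $3,914.
Year 4 (final): $3,914 − $3,700 = $214. Book value $3,700.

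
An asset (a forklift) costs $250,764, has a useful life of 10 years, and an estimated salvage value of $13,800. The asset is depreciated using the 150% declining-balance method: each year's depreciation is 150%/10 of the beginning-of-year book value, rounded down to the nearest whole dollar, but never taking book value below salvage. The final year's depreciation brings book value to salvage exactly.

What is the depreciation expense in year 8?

$12,058

Depreciable base = $250,764 − $13,800 = $236,964.
Year 1: ⌊$250,764 × 150%/10⌋ = $37,614. Book value $213,150.
Year 2: ⌊$213,150 × 150%/10⌋ = $31,972. Book value $181,178.
Year 3: ⌊$181,178 × 150%/10⌋ = $27,176. Book value $154,002.
Year 4: ⌊$154,002 × 150%/10⌋ = $23,100. Book value $130,902.
Year 5: ⌊$130,902 × 150%/10⌋ = $19,635. Book value $111,267.
Year 6: ⌊$111,267 × 150%/10⌋ = $16,690. Book value $94,577.
Year 7: ⌊$94,577 × 150%/10⌋ = $14,186. Book value $80,391.
Year 8: ⌊$80,391 × 150%/10⌋ = $12,058. Book value $68,333.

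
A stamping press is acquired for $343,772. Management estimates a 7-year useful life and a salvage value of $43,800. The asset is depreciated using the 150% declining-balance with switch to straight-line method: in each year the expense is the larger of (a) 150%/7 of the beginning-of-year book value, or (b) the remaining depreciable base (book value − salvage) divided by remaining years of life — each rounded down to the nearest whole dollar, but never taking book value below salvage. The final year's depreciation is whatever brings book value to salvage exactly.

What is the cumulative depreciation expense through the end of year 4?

Depreciable base = $343,772 − $43,800 = $299,972.
Year 1: DB = ⌊$343,772 × 150%/7⌋ = $73,665; SL = ⌊$299,972/7⌋ = $42,853 → take DB $73,665. Book value $270,107.
Year 2: DB = ⌊$270,107 × 150%/7⌋ = $57,880; SL = ⌊$226,307/6⌋ = $37,717 → take DB $57,880. Book value $212,227.
Year 3: DB = ⌊$212,227 × 150%/7⌋ = $45,477; SL = ⌊$168,427/5⌋ = $33,685 → take DB $45,477. Book value $166,750.
Year 4: DB = ⌊$166,750 × 150%/7⌋ = $35,732; SL = ⌊$122,950/4⌋ = $30,737 → take DB $35,732. Book value $131,018.
Accumulated through year 4 = $343,772 − $131,018 = $212,754.

$212,754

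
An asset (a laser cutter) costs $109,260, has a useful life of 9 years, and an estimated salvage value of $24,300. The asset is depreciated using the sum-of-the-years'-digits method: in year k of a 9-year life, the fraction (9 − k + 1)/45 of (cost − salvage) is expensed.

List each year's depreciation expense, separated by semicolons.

$16,992; $15,104; $13,216; $11,328; $9,440; $7,552; $5,664; $3,776; $1,888

Depreciable base = $109,260 − $24,300 = $84,960.
Sum of the years' digits = 9+8+7+6+5+4+3+2+1 = 45.
Year 1: $84,960 × 9/45 = $16,992. Book value $92,268.
Year 2: $84,960 × 8/45 = $15,104. Book value $77,164.
Year 3: $84,960 × 7/45 = $13,216. Book value $63,948.
Year 4: $84,960 × 6/45 = $11,328. Book value $52,620.
Year 5: $84,960 × 5/45 = $9,440. Book value $43,180.
Year 6: $84,960 × 4/45 = $7,552. Book value $35,628.
Year 7: $84,960 × 3/45 = $5,664. Book value $29,964.
Year 8: $84,960 × 2/45 = $3,776. Book value $26,188.
Year 9: $84,960 × 1/45 = $1,888. Book value $24,300.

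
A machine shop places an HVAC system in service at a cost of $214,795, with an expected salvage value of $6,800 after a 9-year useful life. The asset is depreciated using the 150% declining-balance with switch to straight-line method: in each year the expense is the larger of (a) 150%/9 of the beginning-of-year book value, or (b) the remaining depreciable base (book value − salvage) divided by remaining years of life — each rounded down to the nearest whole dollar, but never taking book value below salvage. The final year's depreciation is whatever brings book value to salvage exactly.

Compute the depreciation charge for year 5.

$19,357

Depreciable base = $214,795 − $6,800 = $207,995.
Year 1: DB = ⌊$214,795 × 150%/9⌋ = $35,799; SL = ⌊$207,995/9⌋ = $23,110 → take DB $35,799. Book value $178,996.
Year 2: DB = ⌊$178,996 × 150%/9⌋ = $29,832; SL = ⌊$172,196/8⌋ = $21,524 → take DB $29,832. Book value $149,164.
Year 3: DB = ⌊$149,164 × 150%/9⌋ = $24,860; SL = ⌊$142,364/7⌋ = $20,337 → take DB $24,860. Book value $124,304.
Year 4: DB = ⌊$124,304 × 150%/9⌋ = $20,717; SL = ⌊$117,504/6⌋ = $19,584 → take DB $20,717. Book value $103,587.
Year 5: DB = ⌊$103,587 × 150%/9⌋ = $17,264; SL = ⌊$96,787/5⌋ = $19,357 → take SL $19,357. Book value $84,230.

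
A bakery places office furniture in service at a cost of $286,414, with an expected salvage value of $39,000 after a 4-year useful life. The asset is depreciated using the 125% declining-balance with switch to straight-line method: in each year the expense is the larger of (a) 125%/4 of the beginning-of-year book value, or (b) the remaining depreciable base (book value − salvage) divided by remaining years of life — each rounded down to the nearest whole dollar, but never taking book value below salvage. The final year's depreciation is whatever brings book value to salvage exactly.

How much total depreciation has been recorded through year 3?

$199,226

Depreciable base = $286,414 − $39,000 = $247,414.
Year 1: DB = ⌊$286,414 × 125%/4⌋ = $89,504; SL = ⌊$247,414/4⌋ = $61,853 → take DB $89,504. Book value $196,910.
Year 2: DB = ⌊$196,910 × 125%/4⌋ = $61,534; SL = ⌊$157,910/3⌋ = $52,636 → take DB $61,534. Book value $135,376.
Year 3: DB = ⌊$135,376 × 125%/4⌋ = $42,305; SL = ⌊$96,376/2⌋ = $48,188 → take SL $48,188. Book value $87,188.
Accumulated through year 3 = $286,414 − $87,188 = $199,226.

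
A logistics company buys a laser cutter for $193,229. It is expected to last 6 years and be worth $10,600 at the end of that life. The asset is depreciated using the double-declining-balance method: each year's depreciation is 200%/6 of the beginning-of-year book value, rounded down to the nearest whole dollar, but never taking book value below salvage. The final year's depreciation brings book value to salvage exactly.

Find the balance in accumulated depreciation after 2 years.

Depreciable base = $193,229 − $10,600 = $182,629.
Year 1: ⌊$193,229 × 200%/6⌋ = $64,409. Book value $128,820.
Year 2: ⌊$128,820 × 200%/6⌋ = $42,940. Book value $85,880.
Accumulated through year 2 = $193,229 − $85,880 = $107,349.

$107,349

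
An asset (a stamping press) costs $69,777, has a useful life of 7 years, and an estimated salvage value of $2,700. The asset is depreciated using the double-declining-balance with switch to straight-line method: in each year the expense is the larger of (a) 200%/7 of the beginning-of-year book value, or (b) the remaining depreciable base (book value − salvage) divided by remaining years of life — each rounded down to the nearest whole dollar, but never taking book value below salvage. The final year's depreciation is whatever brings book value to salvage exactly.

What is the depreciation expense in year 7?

$5,138

Depreciable base = $69,777 − $2,700 = $67,077.
Year 1: DB = ⌊$69,777 × 200%/7⌋ = $19,936; SL = ⌊$67,077/7⌋ = $9,582 → take DB $19,936. Book value $49,841.
Year 2: DB = ⌊$49,841 × 200%/7⌋ = $14,240; SL = ⌊$47,141/6⌋ = $7,856 → take DB $14,240. Book value $35,601.
Year 3: DB = ⌊$35,601 × 200%/7⌋ = $10,171; SL = ⌊$32,901/5⌋ = $6,580 → take DB $10,171. Book value $25,430.
Year 4: DB = ⌊$25,430 × 200%/7⌋ = $7,265; SL = ⌊$22,730/4⌋ = $5,682 → take DB $7,265. Book value $18,165.
Year 5: DB = ⌊$18,165 × 200%/7⌋ = $5,190; SL = ⌊$15,465/3⌋ = $5,155 → take DB $5,190. Book value $12,975.
Year 6: DB = ⌊$12,975 × 200%/7⌋ = $3,707; SL = ⌊$10,275/2⌋ = $5,137 → take SL $5,137. Book value $7,838.
Year 7 (final): $7,838 − $2,700 = $5,138. Book value $2,700.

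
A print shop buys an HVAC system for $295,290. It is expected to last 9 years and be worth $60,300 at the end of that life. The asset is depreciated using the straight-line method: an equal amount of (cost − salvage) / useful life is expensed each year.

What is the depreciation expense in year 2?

Depreciable base = $295,290 − $60,300 = $234,990.
Annual expense = $234,990 / 9 = $26,110.

$26,110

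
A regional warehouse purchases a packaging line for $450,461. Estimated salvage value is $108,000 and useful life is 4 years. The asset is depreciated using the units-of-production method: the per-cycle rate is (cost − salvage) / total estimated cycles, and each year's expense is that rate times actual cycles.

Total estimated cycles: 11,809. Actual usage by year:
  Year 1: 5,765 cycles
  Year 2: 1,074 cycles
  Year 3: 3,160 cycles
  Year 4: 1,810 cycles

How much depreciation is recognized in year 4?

Depreciable base = $450,461 − $108,000 = $342,461.
Rate = $342,461 / 11,809 cycles = $29 per cycle.
Year 1: 5,765 × $29 = $167,185. Book value $283,276.
Year 2: 1,074 × $29 = $31,146. Book value $252,130.
Year 3: 3,160 × $29 = $91,640. Book value $160,490.
Year 4: 1,810 × $29 = $52,490. Book value $108,000.

$52,490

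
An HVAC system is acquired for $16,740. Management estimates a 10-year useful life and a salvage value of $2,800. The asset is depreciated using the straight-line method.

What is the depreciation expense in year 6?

Depreciable base = $16,740 − $2,800 = $13,940.
Annual expense = $13,940 / 10 = $1,394.

$1,394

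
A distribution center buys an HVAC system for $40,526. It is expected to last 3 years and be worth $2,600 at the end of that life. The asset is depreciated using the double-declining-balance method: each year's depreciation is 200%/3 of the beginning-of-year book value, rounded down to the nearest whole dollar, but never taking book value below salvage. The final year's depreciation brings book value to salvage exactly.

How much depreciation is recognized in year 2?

Depreciable base = $40,526 − $2,600 = $37,926.
Year 1: ⌊$40,526 × 200%/3⌋ = $27,017. Book value $13,509.
Year 2: ⌊$13,509 × 200%/3⌋ = $9,006. Book value $4,503.

$9,006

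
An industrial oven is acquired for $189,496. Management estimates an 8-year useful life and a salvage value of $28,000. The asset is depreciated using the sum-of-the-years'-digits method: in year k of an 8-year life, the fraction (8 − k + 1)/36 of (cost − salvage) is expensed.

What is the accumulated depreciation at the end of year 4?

Depreciable base = $189,496 − $28,000 = $161,496.
Sum of the years' digits = 8+7+6+5+4+3+2+1 = 36.
Year 1: $161,496 × 8/36 = $35,888. Book value $153,608.
Year 2: $161,496 × 7/36 = $31,402. Book value $122,206.
Year 3: $161,496 × 6/36 = $26,916. Book value $95,290.
Year 4: $161,496 × 5/36 = $22,430. Book value $72,860.
Accumulated through year 4 = $189,496 − $72,860 = $116,636.

$116,636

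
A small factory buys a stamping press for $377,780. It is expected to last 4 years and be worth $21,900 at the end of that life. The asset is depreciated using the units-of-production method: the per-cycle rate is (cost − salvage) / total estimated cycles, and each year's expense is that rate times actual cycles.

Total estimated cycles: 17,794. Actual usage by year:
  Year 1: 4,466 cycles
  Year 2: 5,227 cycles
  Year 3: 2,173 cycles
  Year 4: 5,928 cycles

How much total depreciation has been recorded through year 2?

Depreciable base = $377,780 − $21,900 = $355,880.
Rate = $355,880 / 17,794 cycles = $20 per cycle.
Year 1: 4,466 × $20 = $89,320. Book value $288,460.
Year 2: 5,227 × $20 = $104,540. Book value $183,920.
Accumulated through year 2 = $377,780 − $183,920 = $193,860.

$193,860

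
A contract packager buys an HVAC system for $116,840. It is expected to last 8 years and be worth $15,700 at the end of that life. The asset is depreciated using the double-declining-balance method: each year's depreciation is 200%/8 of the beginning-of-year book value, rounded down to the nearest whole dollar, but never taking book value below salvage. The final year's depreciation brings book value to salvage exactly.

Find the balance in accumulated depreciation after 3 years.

Depreciable base = $116,840 − $15,700 = $101,140.
Year 1: ⌊$116,840 × 200%/8⌋ = $29,210. Book value $87,630.
Year 2: ⌊$87,630 × 200%/8⌋ = $21,907. Book value $65,723.
Year 3: ⌊$65,723 × 200%/8⌋ = $16,430. Book value $49,293.
Accumulated through year 3 = $116,840 − $49,293 = $67,547.

$67,547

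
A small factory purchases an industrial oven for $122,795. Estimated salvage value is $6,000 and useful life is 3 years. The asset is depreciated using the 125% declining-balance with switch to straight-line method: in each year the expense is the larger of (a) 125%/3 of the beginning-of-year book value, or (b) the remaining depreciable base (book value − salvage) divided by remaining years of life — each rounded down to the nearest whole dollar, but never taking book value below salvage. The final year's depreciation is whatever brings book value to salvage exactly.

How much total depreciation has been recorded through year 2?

Depreciable base = $122,795 − $6,000 = $116,795.
Year 1: DB = ⌊$122,795 × 125%/3⌋ = $51,164; SL = ⌊$116,795/3⌋ = $38,931 → take DB $51,164. Book value $71,631.
Year 2: DB = ⌊$71,631 × 125%/3⌋ = $29,846; SL = ⌊$65,631/2⌋ = $32,815 → take SL $32,815. Book value $38,816.
Accumulated through year 2 = $122,795 − $38,816 = $83,979.

$83,979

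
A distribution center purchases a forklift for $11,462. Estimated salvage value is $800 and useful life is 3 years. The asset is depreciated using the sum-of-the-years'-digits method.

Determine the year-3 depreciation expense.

Depreciable base = $11,462 − $800 = $10,662.
Sum of the years' digits = 3+2+1 = 6.
Year 1: $10,662 × 3/6 = $5,331. Book value $6,131.
Year 2: $10,662 × 2/6 = $3,554. Book value $2,577.
Year 3: $10,662 × 1/6 = $1,777. Book value $800.

$1,777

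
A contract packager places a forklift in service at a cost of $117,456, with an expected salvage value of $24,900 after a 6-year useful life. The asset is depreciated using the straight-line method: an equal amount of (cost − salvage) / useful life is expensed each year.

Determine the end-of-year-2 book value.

Depreciable base = $117,456 − $24,900 = $92,556.
Annual expense = $92,556 / 6 = $15,426.
End of year 1: book value $102,030.
End of year 2: book value $86,604.

$86,604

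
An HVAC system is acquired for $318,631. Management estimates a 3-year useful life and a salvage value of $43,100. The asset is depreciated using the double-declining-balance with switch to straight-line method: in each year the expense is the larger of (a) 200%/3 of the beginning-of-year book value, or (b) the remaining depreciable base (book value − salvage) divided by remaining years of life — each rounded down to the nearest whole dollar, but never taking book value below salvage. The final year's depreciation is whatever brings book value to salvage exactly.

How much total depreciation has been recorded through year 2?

$275,531

Depreciable base = $318,631 − $43,100 = $275,531.
Year 1: DB = ⌊$318,631 × 200%/3⌋ = $212,420; SL = ⌊$275,531/3⌋ = $91,843 → take DB $212,420. Book value $106,211.
Year 2: DB = ⌊$106,211 × 200%/3⌋ = $70,807; SL = ⌊$63,111/2⌋ = $31,555 → take DB $70,807, capped at $63,111. Book value $43,100.
Accumulated through year 2 = $318,631 − $43,100 = $275,531.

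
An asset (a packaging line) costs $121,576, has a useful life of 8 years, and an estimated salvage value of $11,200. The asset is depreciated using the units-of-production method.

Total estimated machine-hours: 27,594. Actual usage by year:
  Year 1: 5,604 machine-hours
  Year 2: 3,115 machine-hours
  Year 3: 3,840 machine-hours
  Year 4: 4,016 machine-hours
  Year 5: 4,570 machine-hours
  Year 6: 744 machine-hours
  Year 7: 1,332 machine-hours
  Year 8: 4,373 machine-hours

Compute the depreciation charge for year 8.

Depreciable base = $121,576 − $11,200 = $110,376.
Rate = $110,376 / 27,594 machine-hours = $4 per machine-hour.
Year 1: 5,604 × $4 = $22,416. Book value $99,160.
Year 2: 3,115 × $4 = $12,460. Book value $86,700.
Year 3: 3,840 × $4 = $15,360. Book value $71,340.
Year 4: 4,016 × $4 = $16,064. Book value $55,276.
Year 5: 4,570 × $4 = $18,280. Book value $36,996.
Year 6: 744 × $4 = $2,976. Book value $34,020.
Year 7: 1,332 × $4 = $5,328. Book value $28,692.
Year 8: 4,373 × $4 = $17,492. Book value $11,200.

$17,492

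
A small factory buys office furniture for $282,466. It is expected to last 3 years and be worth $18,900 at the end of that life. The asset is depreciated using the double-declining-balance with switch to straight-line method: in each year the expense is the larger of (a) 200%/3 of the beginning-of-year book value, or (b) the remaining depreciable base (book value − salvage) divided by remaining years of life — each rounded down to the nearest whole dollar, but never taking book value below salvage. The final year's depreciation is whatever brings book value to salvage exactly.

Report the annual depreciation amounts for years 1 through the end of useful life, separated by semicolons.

Depreciable base = $282,466 − $18,900 = $263,566.
Year 1: DB = ⌊$282,466 × 200%/3⌋ = $188,310; SL = ⌊$263,566/3⌋ = $87,855 → take DB $188,310. Book value $94,156.
Year 2: DB = ⌊$94,156 × 200%/3⌋ = $62,770; SL = ⌊$75,256/2⌋ = $37,628 → take DB $62,770. Book value $31,386.
Year 3 (final): $31,386 − $18,900 = $12,486. Book value $18,900.

$188,310; $62,770; $12,486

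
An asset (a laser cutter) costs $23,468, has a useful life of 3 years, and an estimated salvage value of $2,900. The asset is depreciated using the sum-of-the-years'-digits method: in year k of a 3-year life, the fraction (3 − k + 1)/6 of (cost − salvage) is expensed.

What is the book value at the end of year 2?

$6,328

Depreciable base = $23,468 − $2,900 = $20,568.
Sum of the years' digits = 3+2+1 = 6.
Year 1: $20,568 × 3/6 = $10,284. Book value $13,184.
Year 2: $20,568 × 2/6 = $6,856. Book value $6,328.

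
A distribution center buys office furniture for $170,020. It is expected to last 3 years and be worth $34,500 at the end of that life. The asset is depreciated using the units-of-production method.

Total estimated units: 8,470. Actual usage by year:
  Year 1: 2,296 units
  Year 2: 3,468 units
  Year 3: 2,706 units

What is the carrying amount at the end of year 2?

Depreciable base = $170,020 − $34,500 = $135,520.
Rate = $135,520 / 8,470 units = $16 per unit.
Year 1: 2,296 × $16 = $36,736. Book value $133,284.
Year 2: 3,468 × $16 = $55,488. Book value $77,796.

$77,796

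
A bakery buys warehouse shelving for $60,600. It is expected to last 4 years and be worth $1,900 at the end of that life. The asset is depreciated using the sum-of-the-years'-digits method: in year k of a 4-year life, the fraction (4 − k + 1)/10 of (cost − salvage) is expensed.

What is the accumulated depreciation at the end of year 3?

$52,830

Depreciable base = $60,600 − $1,900 = $58,700.
Sum of the years' digits = 4+3+2+1 = 10.
Year 1: $58,700 × 4/10 = $23,480. Book value $37,120.
Year 2: $58,700 × 3/10 = $17,610. Book value $19,510.
Year 3: $58,700 × 2/10 = $11,740. Book value $7,770.
Accumulated through year 3 = $60,600 − $7,770 = $52,830.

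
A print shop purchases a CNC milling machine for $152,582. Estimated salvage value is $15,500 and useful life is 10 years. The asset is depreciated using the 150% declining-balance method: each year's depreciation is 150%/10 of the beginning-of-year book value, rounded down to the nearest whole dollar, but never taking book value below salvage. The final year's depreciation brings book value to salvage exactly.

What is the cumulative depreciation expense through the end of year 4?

Depreciable base = $152,582 − $15,500 = $137,082.
Year 1: ⌊$152,582 × 150%/10⌋ = $22,887. Book value $129,695.
Year 2: ⌊$129,695 × 150%/10⌋ = $19,454. Book value $110,241.
Year 3: ⌊$110,241 × 150%/10⌋ = $16,536. Book value $93,705.
Year 4: ⌊$93,705 × 150%/10⌋ = $14,055. Book value $79,650.
Accumulated through year 4 = $152,582 − $79,650 = $72,932.

$72,932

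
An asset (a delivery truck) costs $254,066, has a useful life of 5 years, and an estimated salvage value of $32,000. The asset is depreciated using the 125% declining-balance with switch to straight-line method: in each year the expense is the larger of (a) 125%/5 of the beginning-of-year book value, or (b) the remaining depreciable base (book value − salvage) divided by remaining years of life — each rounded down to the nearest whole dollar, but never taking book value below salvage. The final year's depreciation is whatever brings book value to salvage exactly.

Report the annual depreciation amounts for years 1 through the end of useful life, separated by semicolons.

Depreciable base = $254,066 − $32,000 = $222,066.
Year 1: DB = ⌊$254,066 × 125%/5⌋ = $63,516; SL = ⌊$222,066/5⌋ = $44,413 → take DB $63,516. Book value $190,550.
Year 2: DB = ⌊$190,550 × 125%/5⌋ = $47,637; SL = ⌊$158,550/4⌋ = $39,637 → take DB $47,637. Book value $142,913.
Year 3: DB = ⌊$142,913 × 125%/5⌋ = $35,728; SL = ⌊$110,913/3⌋ = $36,971 → take SL $36,971. Book value $105,942.
Year 4: DB = ⌊$105,942 × 125%/5⌋ = $26,485; SL = ⌊$73,942/2⌋ = $36,971 → take SL $36,971. Book value $68,971.
Year 5 (final): $68,971 − $32,000 = $36,971. Book value $32,000.

$63,516; $47,637; $36,971; $36,971; $36,971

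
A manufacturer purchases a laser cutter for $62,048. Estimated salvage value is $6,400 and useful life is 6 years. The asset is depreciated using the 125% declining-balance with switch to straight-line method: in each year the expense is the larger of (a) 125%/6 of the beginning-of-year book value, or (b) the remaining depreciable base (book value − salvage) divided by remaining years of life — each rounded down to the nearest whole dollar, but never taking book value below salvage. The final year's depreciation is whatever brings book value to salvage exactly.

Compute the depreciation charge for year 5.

$8,122

Depreciable base = $62,048 − $6,400 = $55,648.
Year 1: DB = ⌊$62,048 × 125%/6⌋ = $12,926; SL = ⌊$55,648/6⌋ = $9,274 → take DB $12,926. Book value $49,122.
Year 2: DB = ⌊$49,122 × 125%/6⌋ = $10,233; SL = ⌊$42,722/5⌋ = $8,544 → take DB $10,233. Book value $38,889.
Year 3: DB = ⌊$38,889 × 125%/6⌋ = $8,101; SL = ⌊$32,489/4⌋ = $8,122 → take SL $8,122. Book value $30,767.
Year 4: DB = ⌊$30,767 × 125%/6⌋ = $6,409; SL = ⌊$24,367/3⌋ = $8,122 → take SL $8,122. Book value $22,645.
Year 5: DB = ⌊$22,645 × 125%/6⌋ = $4,717; SL = ⌊$16,245/2⌋ = $8,122 → take SL $8,122. Book value $14,523.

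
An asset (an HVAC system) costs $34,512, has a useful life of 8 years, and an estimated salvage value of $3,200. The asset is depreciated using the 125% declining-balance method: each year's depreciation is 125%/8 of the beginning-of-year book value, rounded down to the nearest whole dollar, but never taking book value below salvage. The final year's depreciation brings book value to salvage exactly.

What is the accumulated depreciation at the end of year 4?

$17,020

Depreciable base = $34,512 − $3,200 = $31,312.
Year 1: ⌊$34,512 × 125%/8⌋ = $5,392. Book value $29,120.
Year 2: ⌊$29,120 × 125%/8⌋ = $4,550. Book value $24,570.
Year 3: ⌊$24,570 × 125%/8⌋ = $3,839. Book value $20,731.
Year 4: ⌊$20,731 × 125%/8⌋ = $3,239. Book value $17,492.
Accumulated through year 4 = $34,512 − $17,492 = $17,020.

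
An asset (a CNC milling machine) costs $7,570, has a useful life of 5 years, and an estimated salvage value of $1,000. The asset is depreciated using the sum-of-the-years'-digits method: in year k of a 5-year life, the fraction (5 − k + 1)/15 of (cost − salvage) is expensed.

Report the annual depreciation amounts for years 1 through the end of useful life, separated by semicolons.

$2,190; $1,752; $1,314; $876; $438

Depreciable base = $7,570 − $1,000 = $6,570.
Sum of the years' digits = 5+4+3+2+1 = 15.
Year 1: $6,570 × 5/15 = $2,190. Book value $5,380.
Year 2: $6,570 × 4/15 = $1,752. Book value $3,628.
Year 3: $6,570 × 3/15 = $1,314. Book value $2,314.
Year 4: $6,570 × 2/15 = $876. Book value $1,438.
Year 5: $6,570 × 1/15 = $438. Book value $1,000.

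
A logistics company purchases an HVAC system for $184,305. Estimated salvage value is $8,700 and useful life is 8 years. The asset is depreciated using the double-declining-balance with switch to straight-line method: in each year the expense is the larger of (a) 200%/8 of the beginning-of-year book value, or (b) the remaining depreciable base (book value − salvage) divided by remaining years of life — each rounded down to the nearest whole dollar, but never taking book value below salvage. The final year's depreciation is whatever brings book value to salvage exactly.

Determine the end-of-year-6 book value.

Depreciable base = $184,305 − $8,700 = $175,605.
Year 1: DB = ⌊$184,305 × 200%/8⌋ = $46,076; SL = ⌊$175,605/8⌋ = $21,950 → take DB $46,076. Book value $138,229.
Year 2: DB = ⌊$138,229 × 200%/8⌋ = $34,557; SL = ⌊$129,529/7⌋ = $18,504 → take DB $34,557. Book value $103,672.
Year 3: DB = ⌊$103,672 × 200%/8⌋ = $25,918; SL = ⌊$94,972/6⌋ = $15,828 → take DB $25,918. Book value $77,754.
Year 4: DB = ⌊$77,754 × 200%/8⌋ = $19,438; SL = ⌊$69,054/5⌋ = $13,810 → take DB $19,438. Book value $58,316.
Year 5: DB = ⌊$58,316 × 200%/8⌋ = $14,579; SL = ⌊$49,616/4⌋ = $12,404 → take DB $14,579. Book value $43,737.
Year 6: DB = ⌊$43,737 × 200%/8⌋ = $10,934; SL = ⌊$35,037/3⌋ = $11,679 → take SL $11,679. Book value $32,058.

$32,058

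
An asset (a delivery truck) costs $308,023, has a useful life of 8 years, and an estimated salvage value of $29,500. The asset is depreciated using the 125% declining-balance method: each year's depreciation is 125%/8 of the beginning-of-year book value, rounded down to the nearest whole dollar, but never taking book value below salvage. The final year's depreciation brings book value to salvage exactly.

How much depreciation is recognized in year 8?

Depreciable base = $308,023 − $29,500 = $278,523.
Year 1: ⌊$308,023 × 125%/8⌋ = $48,128. Book value $259,895.
Year 2: ⌊$259,895 × 125%/8⌋ = $40,608. Book value $219,287.
Year 3: ⌊$219,287 × 125%/8⌋ = $34,263. Book value $185,024.
Year 4: ⌊$185,024 × 125%/8⌋ = $28,910. Book value $156,114.
Year 5: ⌊$156,114 × 125%/8⌋ = $24,392. Book value $131,722.
Year 6: ⌊$131,722 × 125%/8⌋ = $20,581. Book value $111,141.
Year 7: ⌊$111,141 × 125%/8⌋ = $17,365. Book value $93,776.
Year 8 (final): $93,776 − $29,500 = $64,276. Book value $29,500.

$64,276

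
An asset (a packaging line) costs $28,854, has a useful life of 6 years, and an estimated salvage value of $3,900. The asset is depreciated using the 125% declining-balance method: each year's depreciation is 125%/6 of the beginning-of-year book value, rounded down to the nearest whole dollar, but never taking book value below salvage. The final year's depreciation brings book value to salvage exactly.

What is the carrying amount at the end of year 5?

$8,975

Depreciable base = $28,854 − $3,900 = $24,954.
Year 1: ⌊$28,854 × 125%/6⌋ = $6,011. Book value $22,843.
Year 2: ⌊$22,843 × 125%/6⌋ = $4,758. Book value $18,085.
Year 3: ⌊$18,085 × 125%/6⌋ = $3,767. Book value $14,318.
Year 4: ⌊$14,318 × 125%/6⌋ = $2,982. Book value $11,336.
Year 5: ⌊$11,336 × 125%/6⌋ = $2,361. Book value $8,975.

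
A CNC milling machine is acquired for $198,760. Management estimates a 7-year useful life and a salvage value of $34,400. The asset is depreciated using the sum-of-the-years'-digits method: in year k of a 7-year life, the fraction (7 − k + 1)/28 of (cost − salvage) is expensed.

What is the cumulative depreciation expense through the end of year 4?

$129,140

Depreciable base = $198,760 − $34,400 = $164,360.
Sum of the years' digits = 7+6+5+4+3+2+1 = 28.
Year 1: $164,360 × 7/28 = $41,090. Book value $157,670.
Year 2: $164,360 × 6/28 = $35,220. Book value $122,450.
Year 3: $164,360 × 5/28 = $29,350. Book value $93,100.
Year 4: $164,360 × 4/28 = $23,480. Book value $69,620.
Accumulated through year 4 = $198,760 − $69,620 = $129,140.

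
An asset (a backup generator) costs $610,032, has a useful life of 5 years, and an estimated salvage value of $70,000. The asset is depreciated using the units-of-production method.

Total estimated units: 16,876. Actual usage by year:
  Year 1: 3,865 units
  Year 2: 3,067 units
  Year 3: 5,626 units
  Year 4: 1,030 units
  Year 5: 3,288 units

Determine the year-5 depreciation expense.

$105,216

Depreciable base = $610,032 − $70,000 = $540,032.
Rate = $540,032 / 16,876 units = $32 per unit.
Year 1: 3,865 × $32 = $123,680. Book value $486,352.
Year 2: 3,067 × $32 = $98,144. Book value $388,208.
Year 3: 5,626 × $32 = $180,032. Book value $208,176.
Year 4: 1,030 × $32 = $32,960. Book value $175,216.
Year 5: 3,288 × $32 = $105,216. Book value $70,000.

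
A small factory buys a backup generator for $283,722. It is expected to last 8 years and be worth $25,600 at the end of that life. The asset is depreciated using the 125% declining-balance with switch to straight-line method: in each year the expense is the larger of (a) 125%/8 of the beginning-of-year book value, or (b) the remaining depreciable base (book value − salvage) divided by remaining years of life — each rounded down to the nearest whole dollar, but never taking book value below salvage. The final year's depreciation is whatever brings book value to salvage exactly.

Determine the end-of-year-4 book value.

$141,462

Depreciable base = $283,722 − $25,600 = $258,122.
Year 1: DB = ⌊$283,722 × 125%/8⌋ = $44,331; SL = ⌊$258,122/8⌋ = $32,265 → take DB $44,331. Book value $239,391.
Year 2: DB = ⌊$239,391 × 125%/8⌋ = $37,404; SL = ⌊$213,791/7⌋ = $30,541 → take DB $37,404. Book value $201,987.
Year 3: DB = ⌊$201,987 × 125%/8⌋ = $31,560; SL = ⌊$176,387/6⌋ = $29,397 → take DB $31,560. Book value $170,427.
Year 4: DB = ⌊$170,427 × 125%/8⌋ = $26,629; SL = ⌊$144,827/5⌋ = $28,965 → take SL $28,965. Book value $141,462.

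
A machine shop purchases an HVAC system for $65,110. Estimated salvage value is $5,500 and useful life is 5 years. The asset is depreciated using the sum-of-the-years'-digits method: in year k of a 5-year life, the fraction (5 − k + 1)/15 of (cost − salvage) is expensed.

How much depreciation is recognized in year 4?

Depreciable base = $65,110 − $5,500 = $59,610.
Sum of the years' digits = 5+4+3+2+1 = 15.
Year 1: $59,610 × 5/15 = $19,870. Book value $45,240.
Year 2: $59,610 × 4/15 = $15,896. Book value $29,344.
Year 3: $59,610 × 3/15 = $11,922. Book value $17,422.
Year 4: $59,610 × 2/15 = $7,948. Book value $9,474.

$7,948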